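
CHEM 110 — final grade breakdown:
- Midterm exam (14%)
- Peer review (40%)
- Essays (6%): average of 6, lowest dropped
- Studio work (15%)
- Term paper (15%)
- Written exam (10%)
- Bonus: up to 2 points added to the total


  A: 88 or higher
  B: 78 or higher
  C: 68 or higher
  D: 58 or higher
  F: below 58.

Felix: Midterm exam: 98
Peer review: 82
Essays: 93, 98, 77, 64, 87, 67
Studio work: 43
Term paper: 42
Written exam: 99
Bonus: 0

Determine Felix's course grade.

C

Essays: drop 64 → average of remaining 5 = 422/5 = 84.4
Weighted total:
  Midterm exam 98 × 0.14 = 13.72
  Peer review 82 × 0.4 = 32.8
  Essays 84.4 × 0.06 = 5.064
  Studio work 43 × 0.15 = 6.45
  Term paper 42 × 0.15 = 6.3
  Written exam 99 × 0.1 = 9.9
Sum = 74.234
Bonus: 74.234 + 0 = 74.234
74.234 is ≥ 68 and < 78 → C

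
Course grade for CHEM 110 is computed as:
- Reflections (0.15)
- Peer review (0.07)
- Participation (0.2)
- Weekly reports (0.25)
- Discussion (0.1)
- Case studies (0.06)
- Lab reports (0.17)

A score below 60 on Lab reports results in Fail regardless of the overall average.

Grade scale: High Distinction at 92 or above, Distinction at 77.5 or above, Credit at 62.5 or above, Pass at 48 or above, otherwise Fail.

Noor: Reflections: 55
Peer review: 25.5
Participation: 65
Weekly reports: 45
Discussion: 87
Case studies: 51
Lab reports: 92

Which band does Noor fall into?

Lab reports score 92 ≥ 60: minimum met.
Weighted total:
  Reflections 55 × 0.15 = 8.25
  Peer review 25.5 × 0.07 = 1.785
  Participation 65 × 0.2 = 13
  Weekly reports 45 × 0.25 = 11.25
  Discussion 87 × 0.1 = 8.7
  Case studies 51 × 0.06 = 3.06
  Lab reports 92 × 0.17 = 15.64
Sum = 61.685
61.685 is ≥ 48 and < 62.5 → Pass

Pass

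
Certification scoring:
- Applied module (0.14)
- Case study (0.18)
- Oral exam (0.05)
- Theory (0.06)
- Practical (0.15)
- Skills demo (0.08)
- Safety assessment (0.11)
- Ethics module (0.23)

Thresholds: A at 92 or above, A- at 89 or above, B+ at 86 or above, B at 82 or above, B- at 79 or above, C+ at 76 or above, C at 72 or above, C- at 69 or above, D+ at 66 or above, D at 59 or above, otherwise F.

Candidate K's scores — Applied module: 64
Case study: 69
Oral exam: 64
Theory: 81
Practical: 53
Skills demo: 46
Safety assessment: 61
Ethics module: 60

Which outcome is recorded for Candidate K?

Weighted total:
  Applied module 64 × 0.14 = 8.96
  Case study 69 × 0.18 = 12.42
  Oral exam 64 × 0.05 = 3.2
  Theory 81 × 0.06 = 4.86
  Practical 53 × 0.15 = 7.95
  Skills demo 46 × 0.08 = 3.68
  Safety assessment 61 × 0.11 = 6.71
  Ethics module 60 × 0.23 = 13.8
Sum = 61.58
61.58 is ≥ 59 and < 66 → D

D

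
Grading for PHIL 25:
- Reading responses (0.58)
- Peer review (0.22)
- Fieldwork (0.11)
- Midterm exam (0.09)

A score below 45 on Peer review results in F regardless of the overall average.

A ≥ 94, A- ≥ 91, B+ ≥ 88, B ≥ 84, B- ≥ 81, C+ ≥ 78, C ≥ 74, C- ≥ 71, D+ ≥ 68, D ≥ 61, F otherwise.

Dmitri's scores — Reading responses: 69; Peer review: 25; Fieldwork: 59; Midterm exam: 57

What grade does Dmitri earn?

Peer review score 25 < 45: minimum not met.
Weighted total:
  Reading responses 69 × 0.58 = 40.02
  Peer review 25 × 0.22 = 5.5
  Fieldwork 59 × 0.11 = 6.49
  Midterm exam 57 × 0.09 = 5.13
Sum = 57.14
Because the Peer review minimum was not met, the result is F.

F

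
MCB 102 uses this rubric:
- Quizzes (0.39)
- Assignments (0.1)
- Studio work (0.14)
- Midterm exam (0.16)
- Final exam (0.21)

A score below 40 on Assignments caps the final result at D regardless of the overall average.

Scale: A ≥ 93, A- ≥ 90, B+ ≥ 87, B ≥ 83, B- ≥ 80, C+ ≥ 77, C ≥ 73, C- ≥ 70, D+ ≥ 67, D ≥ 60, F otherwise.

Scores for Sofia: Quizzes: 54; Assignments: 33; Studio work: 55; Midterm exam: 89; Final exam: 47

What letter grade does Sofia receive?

F

Assignments score 33 < 40: minimum not met.
Weighted total:
  Quizzes 54 × 0.39 = 21.06
  Assignments 33 × 0.1 = 3.3
  Studio work 55 × 0.14 = 7.7
  Midterm exam 89 × 0.16 = 14.24
  Final exam 47 × 0.21 = 9.87
Sum = 56.17
56.17 would be F; cap at D applies → F.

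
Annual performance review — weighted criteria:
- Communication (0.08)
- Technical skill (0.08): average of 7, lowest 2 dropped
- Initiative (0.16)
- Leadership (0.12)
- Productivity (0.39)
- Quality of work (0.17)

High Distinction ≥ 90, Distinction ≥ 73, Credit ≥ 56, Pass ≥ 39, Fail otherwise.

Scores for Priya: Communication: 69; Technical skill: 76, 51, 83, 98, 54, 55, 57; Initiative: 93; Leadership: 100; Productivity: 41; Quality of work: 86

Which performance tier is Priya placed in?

Technical skill: drop 51, 54 → average of remaining 5 = 369/5 = 73.8
Weighted total:
  Communication 69 × 0.08 = 5.52
  Technical skill 73.8 × 0.08 = 5.904
  Initiative 93 × 0.16 = 14.88
  Leadership 100 × 0.12 = 12
  Productivity 41 × 0.39 = 15.99
  Quality of work 86 × 0.17 = 14.62
Sum = 68.914
68.914 is ≥ 56 and < 73 → Credit

Credit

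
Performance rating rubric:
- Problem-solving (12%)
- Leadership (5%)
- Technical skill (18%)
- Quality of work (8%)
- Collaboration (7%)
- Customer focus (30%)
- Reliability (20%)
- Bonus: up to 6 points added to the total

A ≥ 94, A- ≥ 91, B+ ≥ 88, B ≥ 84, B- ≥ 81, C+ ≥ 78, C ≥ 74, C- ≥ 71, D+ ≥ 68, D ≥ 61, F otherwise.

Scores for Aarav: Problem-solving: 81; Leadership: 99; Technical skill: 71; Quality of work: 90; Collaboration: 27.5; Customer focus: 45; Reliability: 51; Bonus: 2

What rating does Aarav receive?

Weighted total:
  Problem-solving 81 × 0.12 = 9.72
  Leadership 99 × 0.05 = 4.95
  Technical skill 71 × 0.18 = 12.78
  Quality of work 90 × 0.08 = 7.2
  Collaboration 27.5 × 0.07 = 1.925
  Customer focus 45 × 0.3 = 13.5
  Reliability 51 × 0.2 = 10.2
Sum = 60.275
Bonus: 60.275 + 2 = 62.275
62.275 is ≥ 61 and < 68 → D

D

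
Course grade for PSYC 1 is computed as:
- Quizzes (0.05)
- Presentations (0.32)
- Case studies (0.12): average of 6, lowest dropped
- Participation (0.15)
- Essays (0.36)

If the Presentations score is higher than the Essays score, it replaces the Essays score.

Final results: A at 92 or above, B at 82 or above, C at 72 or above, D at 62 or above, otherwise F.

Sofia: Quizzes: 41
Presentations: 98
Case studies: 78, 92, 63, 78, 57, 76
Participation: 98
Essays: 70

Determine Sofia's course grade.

Case studies: drop 57 → average of remaining 5 = 387/5 = 77.4
Presentations (98) > Essays (70), so Essays counts as 98.
Weighted total:
  Quizzes 41 × 0.05 = 2.05
  Presentations 98 × 0.32 = 31.36
  Case studies 77.4 × 0.12 = 9.288
  Participation 98 × 0.15 = 14.7
  Essays 98 × 0.36 = 35.28
Sum = 92.678
92.678 ≥ 92 → A

A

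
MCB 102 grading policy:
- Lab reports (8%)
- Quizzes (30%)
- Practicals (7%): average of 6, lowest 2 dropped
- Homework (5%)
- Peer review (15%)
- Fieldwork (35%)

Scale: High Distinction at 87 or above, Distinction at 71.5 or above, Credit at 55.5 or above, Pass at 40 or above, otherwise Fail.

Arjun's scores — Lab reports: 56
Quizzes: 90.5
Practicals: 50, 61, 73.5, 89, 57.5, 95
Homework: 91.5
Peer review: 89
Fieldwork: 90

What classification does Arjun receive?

Distinction

Practicals: drop 50, 57.5 → average of remaining 4 = 318.5/4 = 79.625
Weighted total:
  Lab reports 56 × 0.08 = 4.48
  Quizzes 90.5 × 0.3 = 27.15
  Practicals 79.625 × 0.07 = 5.57375
  Homework 91.5 × 0.05 = 4.575
  Peer review 89 × 0.15 = 13.35
  Fieldwork 90 × 0.35 = 31.5
Sum = 86.62875
86.62875 is ≥ 71.5 and < 87 → Distinction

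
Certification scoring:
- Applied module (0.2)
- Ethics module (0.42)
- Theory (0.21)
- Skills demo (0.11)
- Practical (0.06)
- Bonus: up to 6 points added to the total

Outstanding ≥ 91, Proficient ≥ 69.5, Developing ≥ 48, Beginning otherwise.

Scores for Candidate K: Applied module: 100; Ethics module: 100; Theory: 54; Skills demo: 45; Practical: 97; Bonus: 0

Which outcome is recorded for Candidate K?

Weighted total:
  Applied module 100 × 0.2 = 20
  Ethics module 100 × 0.42 = 42
  Theory 54 × 0.21 = 11.34
  Skills demo 45 × 0.11 = 4.95
  Practical 97 × 0.06 = 5.82
Sum = 84.11
Bonus: 84.11 + 0 = 84.11
84.11 is ≥ 69.5 and < 91 → Proficient

Proficient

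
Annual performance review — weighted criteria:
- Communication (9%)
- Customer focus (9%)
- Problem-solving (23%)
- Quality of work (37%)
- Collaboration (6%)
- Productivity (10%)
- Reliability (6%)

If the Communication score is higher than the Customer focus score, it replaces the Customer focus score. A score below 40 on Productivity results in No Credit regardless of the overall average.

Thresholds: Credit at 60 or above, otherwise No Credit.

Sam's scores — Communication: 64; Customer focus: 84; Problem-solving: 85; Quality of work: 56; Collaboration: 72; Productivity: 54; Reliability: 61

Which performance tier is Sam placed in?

Communication (64) ≤ Customer focus (84), so Customer focus stays at 84.
Productivity score 54 ≥ 40: minimum met.
Weighted total:
  Communication 64 × 0.09 = 5.76
  Customer focus 84 × 0.09 = 7.56
  Problem-solving 85 × 0.23 = 19.55
  Quality of work 56 × 0.37 = 20.72
  Collaboration 72 × 0.06 = 4.32
  Productivity 54 × 0.1 = 5.4
  Reliability 61 × 0.06 = 3.66
Sum = 66.97
66.97 ≥ 60 → Credit

Credit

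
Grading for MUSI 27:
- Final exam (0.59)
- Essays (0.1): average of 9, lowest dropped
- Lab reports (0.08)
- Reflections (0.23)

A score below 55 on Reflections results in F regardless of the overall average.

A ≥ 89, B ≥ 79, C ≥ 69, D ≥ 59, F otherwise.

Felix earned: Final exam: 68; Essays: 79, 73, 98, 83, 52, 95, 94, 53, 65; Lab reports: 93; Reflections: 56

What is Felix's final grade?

D

Essays: drop 52 → average of remaining 8 = 640/8 = 80
Reflections score 56 ≥ 55: minimum met.
Weighted total:
  Final exam 68 × 0.59 = 40.12
  Essays 80 × 0.1 = 8
  Lab reports 93 × 0.08 = 7.44
  Reflections 56 × 0.23 = 12.88
Sum = 68.44
68.44 is ≥ 59 and < 69 → D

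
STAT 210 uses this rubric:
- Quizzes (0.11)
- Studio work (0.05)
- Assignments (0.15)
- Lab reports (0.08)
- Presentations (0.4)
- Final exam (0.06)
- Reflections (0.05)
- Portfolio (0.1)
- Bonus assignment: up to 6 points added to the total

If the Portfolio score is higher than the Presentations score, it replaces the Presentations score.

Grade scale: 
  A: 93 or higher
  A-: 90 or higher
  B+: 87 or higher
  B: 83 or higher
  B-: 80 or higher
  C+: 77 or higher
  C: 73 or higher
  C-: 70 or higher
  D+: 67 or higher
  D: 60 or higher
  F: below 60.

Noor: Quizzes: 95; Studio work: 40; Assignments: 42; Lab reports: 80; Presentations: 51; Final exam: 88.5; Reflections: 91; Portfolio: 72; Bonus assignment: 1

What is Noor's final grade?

Portfolio (72) > Presentations (51), so Presentations counts as 72.
Weighted total:
  Quizzes 95 × 0.11 = 10.45
  Studio work 40 × 0.05 = 2
  Assignments 42 × 0.15 = 6.3
  Lab reports 80 × 0.08 = 6.4
  Presentations 72 × 0.4 = 28.8
  Final exam 88.5 × 0.06 = 5.31
  Reflections 91 × 0.05 = 4.55
  Portfolio 72 × 0.1 = 7.2
Sum = 71.01
Bonus assignment: 71.01 + 1 = 72.01
72.01 is ≥ 70 and < 73 → C-

C-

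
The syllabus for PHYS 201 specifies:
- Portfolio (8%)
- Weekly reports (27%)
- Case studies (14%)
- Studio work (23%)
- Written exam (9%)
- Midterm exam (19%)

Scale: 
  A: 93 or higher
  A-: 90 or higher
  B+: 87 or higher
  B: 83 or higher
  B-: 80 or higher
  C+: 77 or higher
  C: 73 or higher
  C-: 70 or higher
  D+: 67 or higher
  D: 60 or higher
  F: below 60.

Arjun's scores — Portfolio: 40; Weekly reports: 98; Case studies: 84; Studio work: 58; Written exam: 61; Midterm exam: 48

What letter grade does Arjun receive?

Weighted total:
  Portfolio 40 × 0.08 = 3.2
  Weekly reports 98 × 0.27 = 26.46
  Case studies 84 × 0.14 = 11.76
  Studio work 58 × 0.23 = 13.34
  Written exam 61 × 0.09 = 5.49
  Midterm exam 48 × 0.19 = 9.12
Sum = 69.37
69.37 is ≥ 67 and < 70 → D+

D+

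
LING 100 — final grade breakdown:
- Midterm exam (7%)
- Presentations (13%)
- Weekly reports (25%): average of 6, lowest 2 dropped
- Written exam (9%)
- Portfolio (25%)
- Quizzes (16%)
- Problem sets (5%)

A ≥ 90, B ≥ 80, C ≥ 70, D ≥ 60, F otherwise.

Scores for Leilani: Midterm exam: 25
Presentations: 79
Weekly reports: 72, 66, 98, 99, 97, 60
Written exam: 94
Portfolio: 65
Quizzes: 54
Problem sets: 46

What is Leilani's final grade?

C

Weekly reports: drop 60, 66 → average of remaining 4 = 366/4 = 91.5
Weighted total:
  Midterm exam 25 × 0.07 = 1.75
  Presentations 79 × 0.13 = 10.27
  Weekly reports 91.5 × 0.25 = 22.875
  Written exam 94 × 0.09 = 8.46
  Portfolio 65 × 0.25 = 16.25
  Quizzes 54 × 0.16 = 8.64
  Problem sets 46 × 0.05 = 2.3
Sum = 70.545
70.545 is ≥ 70 and < 80 → C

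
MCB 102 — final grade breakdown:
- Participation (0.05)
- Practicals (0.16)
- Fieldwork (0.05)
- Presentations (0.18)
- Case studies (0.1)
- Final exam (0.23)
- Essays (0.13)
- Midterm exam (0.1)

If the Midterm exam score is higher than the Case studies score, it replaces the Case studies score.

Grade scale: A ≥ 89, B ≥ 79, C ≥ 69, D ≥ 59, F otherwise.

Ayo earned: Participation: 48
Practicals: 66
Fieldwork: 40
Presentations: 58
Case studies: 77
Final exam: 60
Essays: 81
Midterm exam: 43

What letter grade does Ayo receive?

Midterm exam (43) ≤ Case studies (77), so Case studies stays at 77.
Weighted total:
  Participation 48 × 0.05 = 2.4
  Practicals 66 × 0.16 = 10.56
  Fieldwork 40 × 0.05 = 2
  Presentations 58 × 0.18 = 10.44
  Case studies 77 × 0.1 = 7.7
  Final exam 60 × 0.23 = 13.8
  Essays 81 × 0.13 = 10.53
  Midterm exam 43 × 0.1 = 4.3
Sum = 61.73
61.73 is ≥ 59 and < 69 → D

D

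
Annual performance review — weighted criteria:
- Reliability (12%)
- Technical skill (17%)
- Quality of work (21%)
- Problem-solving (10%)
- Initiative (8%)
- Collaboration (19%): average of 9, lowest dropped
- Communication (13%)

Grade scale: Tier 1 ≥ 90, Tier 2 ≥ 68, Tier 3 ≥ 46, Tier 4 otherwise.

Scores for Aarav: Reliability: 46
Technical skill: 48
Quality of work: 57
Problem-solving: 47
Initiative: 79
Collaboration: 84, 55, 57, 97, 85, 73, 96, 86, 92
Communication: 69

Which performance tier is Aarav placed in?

Tier 3

Collaboration: drop 55 → average of remaining 8 = 670/8 = 83.75
Weighted total:
  Reliability 46 × 0.12 = 5.52
  Technical skill 48 × 0.17 = 8.16
  Quality of work 57 × 0.21 = 11.97
  Problem-solving 47 × 0.1 = 4.7
  Initiative 79 × 0.08 = 6.32
  Collaboration 83.75 × 0.19 = 15.9125
  Communication 69 × 0.13 = 8.97
Sum = 61.5525
61.5525 is ≥ 46 and < 68 → Tier 3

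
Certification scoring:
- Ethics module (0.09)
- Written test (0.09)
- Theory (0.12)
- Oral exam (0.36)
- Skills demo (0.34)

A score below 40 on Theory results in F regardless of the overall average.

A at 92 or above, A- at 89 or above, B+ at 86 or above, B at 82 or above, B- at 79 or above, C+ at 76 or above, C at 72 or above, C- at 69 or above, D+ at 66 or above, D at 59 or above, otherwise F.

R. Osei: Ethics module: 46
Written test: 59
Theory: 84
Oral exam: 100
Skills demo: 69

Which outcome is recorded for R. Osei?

C+

Theory score 84 ≥ 40: minimum met.
Weighted total:
  Ethics module 46 × 0.09 = 4.14
  Written test 59 × 0.09 = 5.31
  Theory 84 × 0.12 = 10.08
  Oral exam 100 × 0.36 = 36
  Skills demo 69 × 0.34 = 23.46
Sum = 78.99
78.99 is ≥ 76 and < 79 → C+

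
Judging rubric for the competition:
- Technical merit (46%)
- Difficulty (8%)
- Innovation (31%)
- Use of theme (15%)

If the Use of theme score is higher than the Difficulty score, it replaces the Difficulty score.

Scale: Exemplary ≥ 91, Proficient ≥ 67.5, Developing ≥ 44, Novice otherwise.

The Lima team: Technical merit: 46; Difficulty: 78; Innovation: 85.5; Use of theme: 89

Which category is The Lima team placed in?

Proficient

Use of theme (89) > Difficulty (78), so Difficulty counts as 89.
Weighted total:
  Technical merit 46 × 0.46 = 21.16
  Difficulty 89 × 0.08 = 7.12
  Innovation 85.5 × 0.31 = 26.505
  Use of theme 89 × 0.15 = 13.35
Sum = 68.135
68.135 is ≥ 67.5 and < 91 → Proficient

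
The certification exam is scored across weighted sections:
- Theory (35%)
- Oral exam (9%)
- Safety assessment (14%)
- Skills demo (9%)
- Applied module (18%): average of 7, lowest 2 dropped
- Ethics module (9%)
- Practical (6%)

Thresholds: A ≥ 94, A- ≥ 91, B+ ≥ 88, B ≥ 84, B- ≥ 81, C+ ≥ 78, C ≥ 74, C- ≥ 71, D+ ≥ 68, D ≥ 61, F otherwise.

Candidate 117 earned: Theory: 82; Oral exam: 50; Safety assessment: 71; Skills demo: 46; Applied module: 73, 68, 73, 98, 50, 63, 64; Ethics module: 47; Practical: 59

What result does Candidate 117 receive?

Applied module: drop 50, 63 → average of remaining 5 = 376/5 = 75.2
Weighted total:
  Theory 82 × 0.35 = 28.7
  Oral exam 50 × 0.09 = 4.5
  Safety assessment 71 × 0.14 = 9.94
  Skills demo 46 × 0.09 = 4.14
  Applied module 75.2 × 0.18 = 13.536
  Ethics module 47 × 0.09 = 4.23
  Practical 59 × 0.06 = 3.54
Sum = 68.586
68.586 is ≥ 68 and < 71 → D+

D+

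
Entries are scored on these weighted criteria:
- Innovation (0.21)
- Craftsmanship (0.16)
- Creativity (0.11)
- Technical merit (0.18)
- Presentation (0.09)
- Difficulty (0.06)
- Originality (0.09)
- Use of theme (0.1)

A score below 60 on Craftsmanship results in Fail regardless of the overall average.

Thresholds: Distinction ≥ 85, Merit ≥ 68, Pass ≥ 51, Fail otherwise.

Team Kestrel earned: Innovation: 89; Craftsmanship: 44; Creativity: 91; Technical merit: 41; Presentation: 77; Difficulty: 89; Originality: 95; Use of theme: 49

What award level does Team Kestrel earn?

Fail

Craftsmanship score 44 < 60: minimum not met.
Weighted total:
  Innovation 89 × 0.21 = 18.69
  Craftsmanship 44 × 0.16 = 7.04
  Creativity 91 × 0.11 = 10.01
  Technical merit 41 × 0.18 = 7.38
  Presentation 77 × 0.09 = 6.93
  Difficulty 89 × 0.06 = 5.34
  Originality 95 × 0.09 = 8.55
  Use of theme 49 × 0.1 = 4.9
Sum = 68.84
Because the Craftsmanship minimum was not met, the result is Fail.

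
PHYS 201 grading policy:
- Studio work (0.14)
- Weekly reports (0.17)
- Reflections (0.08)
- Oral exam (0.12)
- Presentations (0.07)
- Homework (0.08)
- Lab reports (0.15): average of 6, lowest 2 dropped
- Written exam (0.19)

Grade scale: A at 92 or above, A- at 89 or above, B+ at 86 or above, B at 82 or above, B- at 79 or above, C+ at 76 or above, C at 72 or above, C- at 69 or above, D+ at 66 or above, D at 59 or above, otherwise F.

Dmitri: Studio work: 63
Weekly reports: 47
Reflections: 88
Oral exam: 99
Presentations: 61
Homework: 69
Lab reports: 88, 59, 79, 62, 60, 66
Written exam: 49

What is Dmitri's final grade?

D

Lab reports: drop 59, 60 → average of remaining 4 = 295/4 = 73.75
Weighted total:
  Studio work 63 × 0.14 = 8.82
  Weekly reports 47 × 0.17 = 7.99
  Reflections 88 × 0.08 = 7.04
  Oral exam 99 × 0.12 = 11.88
  Presentations 61 × 0.07 = 4.27
  Homework 69 × 0.08 = 5.52
  Lab reports 73.75 × 0.15 = 11.0625
  Written exam 49 × 0.19 = 9.31
Sum = 65.8925
65.8925 is ≥ 59 and < 66 → D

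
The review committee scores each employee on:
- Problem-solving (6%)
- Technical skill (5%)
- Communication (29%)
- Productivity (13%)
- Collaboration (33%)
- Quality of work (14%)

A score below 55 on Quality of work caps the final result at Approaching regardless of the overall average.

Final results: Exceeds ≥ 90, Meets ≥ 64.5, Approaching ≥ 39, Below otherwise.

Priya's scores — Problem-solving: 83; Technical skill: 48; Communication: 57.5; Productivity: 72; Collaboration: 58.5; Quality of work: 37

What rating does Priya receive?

Approaching

Quality of work score 37 < 55: minimum not met.
Weighted total:
  Problem-solving 83 × 0.06 = 4.98
  Technical skill 48 × 0.05 = 2.4
  Communication 57.5 × 0.29 = 16.675
  Productivity 72 × 0.13 = 9.36
  Collaboration 58.5 × 0.33 = 19.305
  Quality of work 37 × 0.14 = 5.18
Sum = 57.9
57.9 would be Approaching; cap at Approaching applies → Approaching.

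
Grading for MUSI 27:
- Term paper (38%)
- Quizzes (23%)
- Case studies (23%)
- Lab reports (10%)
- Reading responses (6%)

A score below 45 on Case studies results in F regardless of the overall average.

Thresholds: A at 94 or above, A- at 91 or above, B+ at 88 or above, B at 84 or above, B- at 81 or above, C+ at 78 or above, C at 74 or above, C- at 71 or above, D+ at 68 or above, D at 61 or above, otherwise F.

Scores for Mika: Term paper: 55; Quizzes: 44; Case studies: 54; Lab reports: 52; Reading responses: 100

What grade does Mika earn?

Case studies score 54 ≥ 45: minimum met.
Weighted total:
  Term paper 55 × 0.38 = 20.9
  Quizzes 44 × 0.23 = 10.12
  Case studies 54 × 0.23 = 12.42
  Lab reports 52 × 0.1 = 5.2
  Reading responses 100 × 0.06 = 6
Sum = 54.64
54.64 < 61 → F

F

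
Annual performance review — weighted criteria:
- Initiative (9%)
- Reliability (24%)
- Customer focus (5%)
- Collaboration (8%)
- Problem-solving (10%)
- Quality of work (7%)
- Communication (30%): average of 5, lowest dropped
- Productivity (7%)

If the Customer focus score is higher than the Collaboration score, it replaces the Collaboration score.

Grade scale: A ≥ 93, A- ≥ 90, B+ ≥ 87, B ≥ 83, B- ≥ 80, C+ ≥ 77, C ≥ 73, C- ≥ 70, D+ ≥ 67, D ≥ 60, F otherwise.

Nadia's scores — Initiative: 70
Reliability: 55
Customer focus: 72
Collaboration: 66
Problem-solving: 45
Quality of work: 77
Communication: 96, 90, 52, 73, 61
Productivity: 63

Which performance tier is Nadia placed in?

D+

Communication: drop 52 → average of remaining 4 = 320/4 = 80
Customer focus (72) > Collaboration (66), so Collaboration counts as 72.
Weighted total:
  Initiative 70 × 0.09 = 6.3
  Reliability 55 × 0.24 = 13.2
  Customer focus 72 × 0.05 = 3.6
  Collaboration 72 × 0.08 = 5.76
  Problem-solving 45 × 0.1 = 4.5
  Quality of work 77 × 0.07 = 5.39
  Communication 80 × 0.3 = 24
  Productivity 63 × 0.07 = 4.41
Sum = 67.16
67.16 is ≥ 67 and < 70 → D+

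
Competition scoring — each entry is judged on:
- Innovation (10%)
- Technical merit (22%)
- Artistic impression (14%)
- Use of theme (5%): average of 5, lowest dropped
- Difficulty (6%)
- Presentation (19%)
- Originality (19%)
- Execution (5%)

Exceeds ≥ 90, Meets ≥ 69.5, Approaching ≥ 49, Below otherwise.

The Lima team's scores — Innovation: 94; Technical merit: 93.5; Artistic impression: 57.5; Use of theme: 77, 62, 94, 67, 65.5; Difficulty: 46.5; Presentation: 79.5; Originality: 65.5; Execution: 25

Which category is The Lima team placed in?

Use of theme: drop 62 → average of remaining 4 = 303.5/4 = 75.875
Weighted total:
  Innovation 94 × 0.1 = 9.4
  Technical merit 93.5 × 0.22 = 20.57
  Artistic impression 57.5 × 0.14 = 8.05
  Use of theme 75.875 × 0.05 = 3.79375
  Difficulty 46.5 × 0.06 = 2.79
  Presentation 79.5 × 0.19 = 15.105
  Originality 65.5 × 0.19 = 12.445
  Execution 25 × 0.05 = 1.25
Sum = 73.40375
73.40375 is ≥ 69.5 and < 90 → Meets

Meets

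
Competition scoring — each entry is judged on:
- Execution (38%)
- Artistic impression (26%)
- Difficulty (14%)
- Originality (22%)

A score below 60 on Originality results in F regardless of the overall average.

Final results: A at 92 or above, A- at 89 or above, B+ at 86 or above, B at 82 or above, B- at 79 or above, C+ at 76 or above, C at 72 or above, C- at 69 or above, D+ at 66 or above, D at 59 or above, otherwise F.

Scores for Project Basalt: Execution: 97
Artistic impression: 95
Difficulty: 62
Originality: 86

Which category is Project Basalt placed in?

Originality score 86 ≥ 60: minimum met.
Weighted total:
  Execution 97 × 0.38 = 36.86
  Artistic impression 95 × 0.26 = 24.7
  Difficulty 62 × 0.14 = 8.68
  Originality 86 × 0.22 = 18.92
Sum = 89.16
89.16 is ≥ 89 and < 92 → A-

A-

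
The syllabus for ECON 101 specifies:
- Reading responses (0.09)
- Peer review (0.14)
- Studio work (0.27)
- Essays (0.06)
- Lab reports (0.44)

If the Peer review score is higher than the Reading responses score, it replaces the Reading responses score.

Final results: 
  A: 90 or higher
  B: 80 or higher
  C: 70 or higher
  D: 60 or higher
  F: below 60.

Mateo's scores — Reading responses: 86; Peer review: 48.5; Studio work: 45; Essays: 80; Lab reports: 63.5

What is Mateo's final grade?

Peer review (48.5) ≤ Reading responses (86), so Reading responses stays at 86.
Weighted total:
  Reading responses 86 × 0.09 = 7.74
  Peer review 48.5 × 0.14 = 6.79
  Studio work 45 × 0.27 = 12.15
  Essays 80 × 0.06 = 4.8
  Lab reports 63.5 × 0.44 = 27.94
Sum = 59.42
59.42 < 60 → F

F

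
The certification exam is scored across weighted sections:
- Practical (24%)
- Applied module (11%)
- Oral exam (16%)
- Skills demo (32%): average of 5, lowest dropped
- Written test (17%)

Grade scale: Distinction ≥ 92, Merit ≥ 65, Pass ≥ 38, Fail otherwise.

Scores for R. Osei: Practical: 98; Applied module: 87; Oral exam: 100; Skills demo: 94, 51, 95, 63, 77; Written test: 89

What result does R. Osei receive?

Skills demo: drop 51 → average of remaining 4 = 329/4 = 82.25
Weighted total:
  Practical 98 × 0.24 = 23.52
  Applied module 87 × 0.11 = 9.57
  Oral exam 100 × 0.16 = 16
  Skills demo 82.25 × 0.32 = 26.32
  Written test 89 × 0.17 = 15.13
Sum = 90.54
90.54 is ≥ 65 and < 92 → Merit

Merit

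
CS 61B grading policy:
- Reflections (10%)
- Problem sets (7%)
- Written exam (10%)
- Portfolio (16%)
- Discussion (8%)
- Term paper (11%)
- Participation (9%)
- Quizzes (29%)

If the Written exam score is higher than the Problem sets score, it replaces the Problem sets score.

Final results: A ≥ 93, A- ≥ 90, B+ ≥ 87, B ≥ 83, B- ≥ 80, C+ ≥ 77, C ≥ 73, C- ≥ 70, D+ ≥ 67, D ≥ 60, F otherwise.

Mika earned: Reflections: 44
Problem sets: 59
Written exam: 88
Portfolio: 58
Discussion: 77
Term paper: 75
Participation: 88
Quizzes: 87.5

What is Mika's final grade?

Written exam (88) > Problem sets (59), so Problem sets counts as 88.
Weighted total:
  Reflections 44 × 0.1 = 4.4
  Problem sets 88 × 0.07 = 6.16
  Written exam 88 × 0.1 = 8.8
  Portfolio 58 × 0.16 = 9.28
  Discussion 77 × 0.08 = 6.16
  Term paper 75 × 0.11 = 8.25
  Participation 88 × 0.09 = 7.92
  Quizzes 87.5 × 0.29 = 25.375
Sum = 76.345
76.345 is ≥ 73 and < 77 → C

C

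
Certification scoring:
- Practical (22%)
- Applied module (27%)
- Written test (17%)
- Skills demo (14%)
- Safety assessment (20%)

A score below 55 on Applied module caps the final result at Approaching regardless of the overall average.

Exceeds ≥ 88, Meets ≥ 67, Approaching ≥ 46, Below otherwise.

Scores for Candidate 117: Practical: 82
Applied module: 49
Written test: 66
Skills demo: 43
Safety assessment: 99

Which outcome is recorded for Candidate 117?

Applied module score 49 < 55: minimum not met.
Weighted total:
  Practical 82 × 0.22 = 18.04
  Applied module 49 × 0.27 = 13.23
  Written test 66 × 0.17 = 11.22
  Skills demo 43 × 0.14 = 6.02
  Safety assessment 99 × 0.2 = 19.8
Sum = 68.31
68.31 would be Meets; cap at Approaching applies → Approaching.

Approaching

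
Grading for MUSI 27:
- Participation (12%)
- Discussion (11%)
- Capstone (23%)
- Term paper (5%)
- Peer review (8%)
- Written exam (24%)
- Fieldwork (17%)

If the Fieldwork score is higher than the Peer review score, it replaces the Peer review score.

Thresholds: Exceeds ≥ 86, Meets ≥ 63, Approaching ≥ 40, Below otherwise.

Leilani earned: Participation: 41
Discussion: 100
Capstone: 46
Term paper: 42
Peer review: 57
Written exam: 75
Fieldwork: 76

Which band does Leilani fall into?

Meets

Fieldwork (76) > Peer review (57), so Peer review counts as 76.
Weighted total:
  Participation 41 × 0.12 = 4.92
  Discussion 100 × 0.11 = 11
  Capstone 46 × 0.23 = 10.58
  Term paper 42 × 0.05 = 2.1
  Peer review 76 × 0.08 = 6.08
  Written exam 75 × 0.24 = 18
  Fieldwork 76 × 0.17 = 12.92
Sum = 65.6
65.6 is ≥ 63 and < 86 → Meets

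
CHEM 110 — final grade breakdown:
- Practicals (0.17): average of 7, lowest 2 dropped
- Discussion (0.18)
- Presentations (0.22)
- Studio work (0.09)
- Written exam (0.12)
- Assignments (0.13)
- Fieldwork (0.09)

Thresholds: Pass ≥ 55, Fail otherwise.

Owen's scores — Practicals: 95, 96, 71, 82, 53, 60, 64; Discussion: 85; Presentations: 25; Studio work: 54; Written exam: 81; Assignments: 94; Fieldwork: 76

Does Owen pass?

Practicals: drop 53, 60 → average of remaining 5 = 408/5 = 81.6
Weighted total:
  Practicals 81.6 × 0.17 = 13.872
  Discussion 85 × 0.18 = 15.3
  Presentations 25 × 0.22 = 5.5
  Studio work 54 × 0.09 = 4.86
  Written exam 81 × 0.12 = 9.72
  Assignments 94 × 0.13 = 12.22
  Fieldwork 76 × 0.09 = 6.84
Sum = 68.312
68.312 ≥ 55 → Pass

Pass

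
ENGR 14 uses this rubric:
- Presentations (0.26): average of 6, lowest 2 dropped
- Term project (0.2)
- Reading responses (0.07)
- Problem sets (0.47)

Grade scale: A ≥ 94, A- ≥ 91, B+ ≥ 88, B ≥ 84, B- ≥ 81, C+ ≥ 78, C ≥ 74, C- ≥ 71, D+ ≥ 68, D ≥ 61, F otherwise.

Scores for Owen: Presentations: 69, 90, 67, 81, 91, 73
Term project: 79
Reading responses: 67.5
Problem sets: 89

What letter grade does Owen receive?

B

Presentations: drop 67, 69 → average of remaining 4 = 335/4 = 83.75
Weighted total:
  Presentations 83.75 × 0.26 = 21.775
  Term project 79 × 0.2 = 15.8
  Reading responses 67.5 × 0.07 = 4.725
  Problem sets 89 × 0.47 = 41.83
Sum = 84.13
84.13 is ≥ 84 and < 88 → B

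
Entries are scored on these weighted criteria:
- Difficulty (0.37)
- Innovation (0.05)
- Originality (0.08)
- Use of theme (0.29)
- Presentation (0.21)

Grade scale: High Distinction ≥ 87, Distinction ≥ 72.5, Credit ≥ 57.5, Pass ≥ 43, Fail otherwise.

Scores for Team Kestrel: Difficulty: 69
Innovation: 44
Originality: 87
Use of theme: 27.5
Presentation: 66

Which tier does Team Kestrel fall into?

Weighted total:
  Difficulty 69 × 0.37 = 25.53
  Innovation 44 × 0.05 = 2.2
  Originality 87 × 0.08 = 6.96
  Use of theme 27.5 × 0.29 = 7.975
  Presentation 66 × 0.21 = 13.86
Sum = 56.525
56.525 is ≥ 43 and < 57.5 → Pass

Pass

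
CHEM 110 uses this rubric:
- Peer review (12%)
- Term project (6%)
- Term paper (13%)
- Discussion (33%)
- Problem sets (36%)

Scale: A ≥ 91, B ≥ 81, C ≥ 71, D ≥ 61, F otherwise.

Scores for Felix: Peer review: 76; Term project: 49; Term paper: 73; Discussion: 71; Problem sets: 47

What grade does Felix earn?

Weighted total:
  Peer review 76 × 0.12 = 9.12
  Term project 49 × 0.06 = 2.94
  Term paper 73 × 0.13 = 9.49
  Discussion 71 × 0.33 = 23.43
  Problem sets 47 × 0.36 = 16.92
Sum = 61.9
61.9 is ≥ 61 and < 71 → D

D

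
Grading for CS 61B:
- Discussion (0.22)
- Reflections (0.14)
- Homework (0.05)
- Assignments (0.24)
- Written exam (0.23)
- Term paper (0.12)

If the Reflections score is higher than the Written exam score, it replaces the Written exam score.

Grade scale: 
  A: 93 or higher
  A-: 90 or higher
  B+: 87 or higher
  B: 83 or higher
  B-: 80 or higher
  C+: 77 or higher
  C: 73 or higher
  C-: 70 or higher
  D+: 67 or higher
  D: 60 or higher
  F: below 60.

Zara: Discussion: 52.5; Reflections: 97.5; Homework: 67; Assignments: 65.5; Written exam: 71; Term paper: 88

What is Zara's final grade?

C+

Reflections (97.5) > Written exam (71), so Written exam counts as 97.5.
Weighted total:
  Discussion 52.5 × 0.22 = 11.55
  Reflections 97.5 × 0.14 = 13.65
  Homework 67 × 0.05 = 3.35
  Assignments 65.5 × 0.24 = 15.72
  Written exam 97.5 × 0.23 = 22.425
  Term paper 88 × 0.12 = 10.56
Sum = 77.255
77.255 is ≥ 77 and < 80 → C+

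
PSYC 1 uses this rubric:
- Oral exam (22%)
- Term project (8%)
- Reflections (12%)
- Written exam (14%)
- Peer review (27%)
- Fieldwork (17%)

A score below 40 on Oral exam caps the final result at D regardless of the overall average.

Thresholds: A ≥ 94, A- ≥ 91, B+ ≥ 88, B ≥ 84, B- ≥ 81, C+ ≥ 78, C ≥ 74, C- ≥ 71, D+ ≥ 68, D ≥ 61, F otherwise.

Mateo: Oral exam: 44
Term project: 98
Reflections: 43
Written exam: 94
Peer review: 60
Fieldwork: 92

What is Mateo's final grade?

D

Oral exam score 44 ≥ 40: minimum met.
Weighted total:
  Oral exam 44 × 0.22 = 9.68
  Term project 98 × 0.08 = 7.84
  Reflections 43 × 0.12 = 5.16
  Written exam 94 × 0.14 = 13.16
  Peer review 60 × 0.27 = 16.2
  Fieldwork 92 × 0.17 = 15.64
Sum = 67.68
67.68 is ≥ 61 and < 68 → D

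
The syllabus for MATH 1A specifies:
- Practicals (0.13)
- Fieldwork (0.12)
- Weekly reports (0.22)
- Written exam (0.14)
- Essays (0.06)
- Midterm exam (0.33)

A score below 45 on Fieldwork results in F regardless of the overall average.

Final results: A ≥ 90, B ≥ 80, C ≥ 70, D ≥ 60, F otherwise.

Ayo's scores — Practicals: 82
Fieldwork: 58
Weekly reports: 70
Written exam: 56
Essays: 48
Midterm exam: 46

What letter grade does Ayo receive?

Fieldwork score 58 ≥ 45: minimum met.
Weighted total:
  Practicals 82 × 0.13 = 10.66
  Fieldwork 58 × 0.12 = 6.96
  Weekly reports 70 × 0.22 = 15.4
  Written exam 56 × 0.14 = 7.84
  Essays 48 × 0.06 = 2.88
  Midterm exam 46 × 0.33 = 15.18
Sum = 58.92
58.92 < 60 → F

F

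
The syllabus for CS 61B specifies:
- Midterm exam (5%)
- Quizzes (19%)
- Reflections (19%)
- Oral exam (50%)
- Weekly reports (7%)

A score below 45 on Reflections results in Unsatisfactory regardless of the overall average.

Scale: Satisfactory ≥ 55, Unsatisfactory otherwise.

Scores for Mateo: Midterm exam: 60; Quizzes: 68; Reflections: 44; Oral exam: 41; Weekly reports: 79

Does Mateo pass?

Unsatisfactory

Reflections score 44 < 45: minimum not met.
Weighted total:
  Midterm exam 60 × 0.05 = 3
  Quizzes 68 × 0.19 = 12.92
  Reflections 44 × 0.19 = 8.36
  Oral exam 41 × 0.5 = 20.5
  Weekly reports 79 × 0.07 = 5.53
Sum = 50.31
Because the Reflections minimum was not met, the result is Unsatisfactory.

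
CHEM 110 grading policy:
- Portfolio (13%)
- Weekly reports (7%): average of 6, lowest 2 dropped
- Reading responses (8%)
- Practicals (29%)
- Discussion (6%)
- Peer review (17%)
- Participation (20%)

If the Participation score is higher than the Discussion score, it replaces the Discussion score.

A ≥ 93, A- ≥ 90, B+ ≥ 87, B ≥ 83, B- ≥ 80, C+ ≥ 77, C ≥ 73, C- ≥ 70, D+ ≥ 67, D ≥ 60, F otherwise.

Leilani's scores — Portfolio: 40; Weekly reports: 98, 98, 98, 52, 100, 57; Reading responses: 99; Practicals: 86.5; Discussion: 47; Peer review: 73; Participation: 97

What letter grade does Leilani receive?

Weekly reports: drop 52, 57 → average of remaining 4 = 394/4 = 98.5
Participation (97) > Discussion (47), so Discussion counts as 97.
Weighted total:
  Portfolio 40 × 0.13 = 5.2
  Weekly reports 98.5 × 0.07 = 6.895
  Reading responses 99 × 0.08 = 7.92
  Practicals 86.5 × 0.29 = 25.085
  Discussion 97 × 0.06 = 5.82
  Peer review 73 × 0.17 = 12.41
  Participation 97 × 0.2 = 19.4
Sum = 82.73
82.73 is ≥ 80 and < 83 → B-

B-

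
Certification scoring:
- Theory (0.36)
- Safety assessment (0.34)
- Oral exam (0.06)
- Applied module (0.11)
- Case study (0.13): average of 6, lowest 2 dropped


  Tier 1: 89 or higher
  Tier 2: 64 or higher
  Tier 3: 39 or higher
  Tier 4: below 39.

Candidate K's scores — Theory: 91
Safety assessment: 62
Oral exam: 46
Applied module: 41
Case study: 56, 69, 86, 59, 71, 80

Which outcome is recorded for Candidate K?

Case study: drop 56, 59 → average of remaining 4 = 306/4 = 76.5
Weighted total:
  Theory 91 × 0.36 = 32.76
  Safety assessment 62 × 0.34 = 21.08
  Oral exam 46 × 0.06 = 2.76
  Applied module 41 × 0.11 = 4.51
  Case study 76.5 × 0.13 = 9.945
Sum = 71.055
71.055 is ≥ 64 and < 89 → Tier 2

Tier 2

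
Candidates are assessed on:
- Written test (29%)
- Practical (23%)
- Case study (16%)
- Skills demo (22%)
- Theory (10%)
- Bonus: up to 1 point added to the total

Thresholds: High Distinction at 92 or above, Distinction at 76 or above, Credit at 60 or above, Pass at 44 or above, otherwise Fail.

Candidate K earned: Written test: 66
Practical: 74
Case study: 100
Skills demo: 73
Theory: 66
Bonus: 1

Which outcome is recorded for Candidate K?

Credit

Weighted total:
  Written test 66 × 0.29 = 19.14
  Practical 74 × 0.23 = 17.02
  Case study 100 × 0.16 = 16
  Skills demo 73 × 0.22 = 16.06
  Theory 66 × 0.1 = 6.6
Sum = 74.82
Bonus: 74.82 + 1 = 75.82
75.82 is ≥ 60 and < 76 → Credit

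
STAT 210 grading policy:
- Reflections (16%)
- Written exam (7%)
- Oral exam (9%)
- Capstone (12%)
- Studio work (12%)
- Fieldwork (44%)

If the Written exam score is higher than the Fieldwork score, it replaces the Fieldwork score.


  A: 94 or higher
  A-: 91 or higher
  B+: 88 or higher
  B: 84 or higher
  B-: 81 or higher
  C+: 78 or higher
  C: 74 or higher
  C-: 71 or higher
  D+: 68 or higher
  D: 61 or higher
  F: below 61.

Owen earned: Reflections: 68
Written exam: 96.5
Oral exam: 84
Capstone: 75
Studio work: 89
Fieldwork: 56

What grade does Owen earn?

B

Written exam (96.5) > Fieldwork (56), so Fieldwork counts as 96.5.
Weighted total:
  Reflections 68 × 0.16 = 10.88
  Written exam 96.5 × 0.07 = 6.755
  Oral exam 84 × 0.09 = 7.56
  Capstone 75 × 0.12 = 9
  Studio work 89 × 0.12 = 10.68
  Fieldwork 96.5 × 0.44 = 42.46
Sum = 87.335
87.335 is ≥ 84 and < 88 → B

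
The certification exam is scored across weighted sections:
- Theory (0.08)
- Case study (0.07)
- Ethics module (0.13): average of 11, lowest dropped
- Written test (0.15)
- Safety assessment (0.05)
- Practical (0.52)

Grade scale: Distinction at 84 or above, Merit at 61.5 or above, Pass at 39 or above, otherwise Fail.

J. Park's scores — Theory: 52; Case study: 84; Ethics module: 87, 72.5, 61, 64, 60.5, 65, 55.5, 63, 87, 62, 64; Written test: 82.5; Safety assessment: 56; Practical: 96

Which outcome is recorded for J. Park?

Ethics module: drop 55.5 → average of remaining 10 = 686/10 = 68.6
Weighted total:
  Theory 52 × 0.08 = 4.16
  Case study 84 × 0.07 = 5.88
  Ethics module 68.6 × 0.13 = 8.918
  Written test 82.5 × 0.15 = 12.375
  Safety assessment 56 × 0.05 = 2.8
  Practical 96 × 0.52 = 49.92
Sum = 84.053
84.053 ≥ 84 → Distinction

Distinction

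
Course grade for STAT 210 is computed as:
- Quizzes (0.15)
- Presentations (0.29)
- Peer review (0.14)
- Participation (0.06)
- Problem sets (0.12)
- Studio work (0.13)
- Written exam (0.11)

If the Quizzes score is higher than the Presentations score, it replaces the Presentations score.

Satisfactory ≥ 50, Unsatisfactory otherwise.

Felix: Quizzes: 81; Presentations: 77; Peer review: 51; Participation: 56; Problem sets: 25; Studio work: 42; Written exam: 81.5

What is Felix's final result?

Quizzes (81) > Presentations (77), so Presentations counts as 81.
Weighted total:
  Quizzes 81 × 0.15 = 12.15
  Presentations 81 × 0.29 = 23.49
  Peer review 51 × 0.14 = 7.14
  Participation 56 × 0.06 = 3.36
  Problem sets 25 × 0.12 = 3
  Studio work 42 × 0.13 = 5.46
  Written exam 81.5 × 0.11 = 8.965
Sum = 63.565
63.565 ≥ 50 → Satisfactory

Satisfactory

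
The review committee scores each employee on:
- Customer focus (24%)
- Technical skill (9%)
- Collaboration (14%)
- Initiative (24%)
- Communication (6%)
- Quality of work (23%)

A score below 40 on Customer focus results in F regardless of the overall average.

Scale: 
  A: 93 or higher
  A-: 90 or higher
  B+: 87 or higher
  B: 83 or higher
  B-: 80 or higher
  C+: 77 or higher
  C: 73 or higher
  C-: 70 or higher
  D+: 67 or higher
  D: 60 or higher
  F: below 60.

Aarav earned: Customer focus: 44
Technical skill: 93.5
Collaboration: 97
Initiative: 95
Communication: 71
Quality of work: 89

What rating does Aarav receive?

Customer focus score 44 ≥ 40: minimum met.
Weighted total:
  Customer focus 44 × 0.24 = 10.56
  Technical skill 93.5 × 0.09 = 8.415
  Collaboration 97 × 0.14 = 13.58
  Initiative 95 × 0.24 = 22.8
  Communication 71 × 0.06 = 4.26
  Quality of work 89 × 0.23 = 20.47
Sum = 80.085
80.085 is ≥ 80 and < 83 → B-

B-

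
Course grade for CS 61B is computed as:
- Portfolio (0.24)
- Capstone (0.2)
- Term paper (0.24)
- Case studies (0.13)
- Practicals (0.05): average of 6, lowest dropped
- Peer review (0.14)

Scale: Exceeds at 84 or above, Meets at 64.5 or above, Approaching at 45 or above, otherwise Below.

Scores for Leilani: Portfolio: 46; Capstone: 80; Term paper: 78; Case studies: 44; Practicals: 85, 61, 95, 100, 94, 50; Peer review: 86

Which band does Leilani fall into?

Meets

Practicals: drop 50 → average of remaining 5 = 435/5 = 87
Weighted total:
  Portfolio 46 × 0.24 = 11.04
  Capstone 80 × 0.2 = 16
  Term paper 78 × 0.24 = 18.72
  Case studies 44 × 0.13 = 5.72
  Practicals 87 × 0.05 = 4.35
  Peer review 86 × 0.14 = 12.04
Sum = 67.87
67.87 is ≥ 64.5 and < 84 → Meets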